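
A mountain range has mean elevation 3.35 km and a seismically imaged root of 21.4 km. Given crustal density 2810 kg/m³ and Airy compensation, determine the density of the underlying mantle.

3250 kg/m³

Airy balance: ρ_c h = (ρ_m − ρ_c) r → ρ_m = ρ_c (1 + h/r).
ρ_m = 2810 × (1 + 3.35 km/21.4 km) = 3250 kg/m³.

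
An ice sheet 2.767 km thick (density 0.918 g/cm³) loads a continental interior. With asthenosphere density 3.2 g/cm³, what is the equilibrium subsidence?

Equating mass per unit area of the two columns: the ice load ρ_ice t is balanced by mantle displaced below, ρ_m s.
s = t ρ_ice / ρ_m = 2.767 km × 0.918/3.2 = 0.794 km.

0.794 km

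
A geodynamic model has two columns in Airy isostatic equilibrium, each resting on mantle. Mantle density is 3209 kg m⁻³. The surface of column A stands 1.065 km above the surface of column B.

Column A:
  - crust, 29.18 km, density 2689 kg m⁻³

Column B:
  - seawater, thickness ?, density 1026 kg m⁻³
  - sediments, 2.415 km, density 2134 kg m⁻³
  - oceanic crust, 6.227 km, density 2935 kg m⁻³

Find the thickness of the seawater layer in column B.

Take the compensation level at the base of the deeper column (depth z_c below the surface of column A) and equate Σ ρ_i t_i down to z_c; mantle fills any gap and the z_c terms cancel.
Column A: 29.18×2689 + (z_c − 29.18)×3209
Column B: 1.065×0 + x×1026 + 2.415×2134 + 6.227×2935 + (z_c − 1.065 − 8.642 − x)×3209
The z_c×3209 term appears on both sides and cancels. Collect the known terms of each column as K = Σ(ρt)_known − 3209 × (depth of known layers): K_A = 78465.02 − 3209×29.18 = −15173.6; K_B = 23429.855 − 3209×(1.065 + 8.642) = −7719.908.
Balance: K_A = K_B − x×(3209 − 1026), so x = (K_B − K_A)/(3209 − 1026) = 7453.69/2183 = 3.41 km.

3.41 km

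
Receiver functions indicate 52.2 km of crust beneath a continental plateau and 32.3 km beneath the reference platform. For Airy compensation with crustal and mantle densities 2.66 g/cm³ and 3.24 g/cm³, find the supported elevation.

3.56 km

Excess crust Δ = 52.2 km − 32.3 km = 19.9 km, split between elevation h and root r with h + r = Δ.
Airy balance ρ_c h = (ρ_m − ρ_c) r gives r = h ρ_c/(ρ_m − ρ_c), so h (1 + ρ_c/(ρ_m − ρ_c)) = Δ, i.e. h = Δ (ρ_m − ρ_c)/ρ_m.
h = 19.9 km × 0.58/3.24 = 3.56 km.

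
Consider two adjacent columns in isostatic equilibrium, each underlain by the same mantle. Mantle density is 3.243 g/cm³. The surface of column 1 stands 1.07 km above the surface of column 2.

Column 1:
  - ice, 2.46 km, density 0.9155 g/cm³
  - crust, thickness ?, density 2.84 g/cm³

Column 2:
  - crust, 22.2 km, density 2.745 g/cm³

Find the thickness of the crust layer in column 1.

Take the compensation level at the base of the deeper column (depth z_c below the surface of column 1) and equate Σ ρ_i t_i down to z_c; mantle fills any gap and the z_c terms cancel.
Column 1: 2.46×0.9155 + x×2.84 + (z_c − 2.46 − x)×3.243
Column 2: 1.07×0 + 22.2×2.745 + (z_c − 1.07 − 22.2)×3.243
The z_c×3.243 term appears on both sides and cancels. Collect the known terms of each column as K = Σ(ρt)_known − 3.243 × (depth of known layers): K_1 = 2.25213 − 3.243×2.46 = −5.72565; K_2 = 60.939 − 3.243×(1.07 + 22.2) = −14.52561.
Balance: K_1 − x×(3.243 − 2.84) = K_2, so x = (K_1 − K_2)/(3.243 − 2.84) = 8.79996/0.403 = 21.8 km.

21.8 km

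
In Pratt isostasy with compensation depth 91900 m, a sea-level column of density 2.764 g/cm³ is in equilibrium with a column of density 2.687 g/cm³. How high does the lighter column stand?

ρ_ref D = ρ (D + h) → h = D (ρ_ref − ρ)/ρ.
h = 91900 m × (2.764 − 2.687)/2.687 = 2630 m.

2630 m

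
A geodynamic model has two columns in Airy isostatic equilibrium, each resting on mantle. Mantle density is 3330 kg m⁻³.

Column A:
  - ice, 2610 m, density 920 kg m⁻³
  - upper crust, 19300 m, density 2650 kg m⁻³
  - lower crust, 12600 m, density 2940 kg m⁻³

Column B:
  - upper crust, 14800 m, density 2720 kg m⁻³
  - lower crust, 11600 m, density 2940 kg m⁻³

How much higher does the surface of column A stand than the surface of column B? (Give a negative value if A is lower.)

For any compensation level in the mantle, the mantle terms cancel and isostasy reduces to e = (Σt_A − Σt_B) − (Σ(ρt)_A − Σ(ρt)_B) / ρ_m.
Σt_A = 34510 m; Σt_B = 26400 m; Σ(ρt)_A = 90590200; Σ(ρt)_B = 74360000 (in m·kg m⁻³).
e = (34510 − 26400) − (90590200 − 74360000) / 3330 = 3240 m.

3240 m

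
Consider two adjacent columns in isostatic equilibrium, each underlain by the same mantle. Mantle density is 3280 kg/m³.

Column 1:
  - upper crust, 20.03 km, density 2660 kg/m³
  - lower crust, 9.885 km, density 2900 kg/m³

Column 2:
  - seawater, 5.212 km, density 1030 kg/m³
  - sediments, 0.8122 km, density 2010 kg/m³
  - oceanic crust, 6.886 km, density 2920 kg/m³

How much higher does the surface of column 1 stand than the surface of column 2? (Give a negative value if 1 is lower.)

0.286 km

For any compensation level in the mantle, the mantle terms cancel and isostasy reduces to e = (Σt_1 − Σt_2) − (Σ(ρt)_1 − Σ(ρt)_2) / ρ_m.
Σt_1 = 29.915 km; Σt_2 = 12.9102 km; Σ(ρt)_1 = 81946.3; Σ(ρt)_2 = 27108.002 (in km·kg/m³).
e = (29.915 − 12.9102) − (81946.3 − 27108.002) / 3280 = 0.286 km.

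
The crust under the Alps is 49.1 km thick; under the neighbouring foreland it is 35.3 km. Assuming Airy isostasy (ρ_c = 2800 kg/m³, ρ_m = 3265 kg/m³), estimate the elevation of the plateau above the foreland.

1.97 km

Excess crust Δ = 49.1 km − 35.3 km = 13.8 km, split between elevation h and root r with h + r = Δ.
Airy balance ρ_c h = (ρ_m − ρ_c) r gives r = h ρ_c/(ρ_m − ρ_c), so h (1 + ρ_c/(ρ_m − ρ_c)) = Δ, i.e. h = Δ (ρ_m − ρ_c)/ρ_m.
h = 13.8 km × 465/3265 = 1.97 km.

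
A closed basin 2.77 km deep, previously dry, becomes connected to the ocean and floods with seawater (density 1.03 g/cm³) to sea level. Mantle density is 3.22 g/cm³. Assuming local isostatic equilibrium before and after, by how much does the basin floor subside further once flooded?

After flooding the water column is d + s deep. Its weight must equal the weight of mantle displaced by the extra subsidence s: (d + s) ρ_w = s ρ_m.
s = d ρ_w / (ρ_m − ρ_w) = 2.77 km × 1.03/(3.22 − 1.03) = 1.3 km.

1.3 km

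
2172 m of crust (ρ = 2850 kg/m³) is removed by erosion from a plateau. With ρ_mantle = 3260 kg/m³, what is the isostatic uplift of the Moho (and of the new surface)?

1900 m

Unloading: uplift u = e ρ_c/ρ_m = 2172 m × 2850/3260 = 1900 m.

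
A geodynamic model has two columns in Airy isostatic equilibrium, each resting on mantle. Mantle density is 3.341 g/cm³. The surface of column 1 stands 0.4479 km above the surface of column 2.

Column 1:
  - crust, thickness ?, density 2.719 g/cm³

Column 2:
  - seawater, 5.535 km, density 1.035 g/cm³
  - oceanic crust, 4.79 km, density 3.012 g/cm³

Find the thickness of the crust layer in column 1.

Take the compensation level at the base of the deeper column (depth z_c below the surface of column 1) and equate Σ ρ_i t_i down to z_c; mantle fills any gap and the z_c terms cancel.
Column 1: x×2.719 + (z_c − 0 − x)×3.341
Column 2: 0.4479×0 + 5.535×1.035 + 4.79×3.012 + (z_c − 0.4479 − 10.325)×3.341
The z_c×3.341 term appears on both sides and cancels. Collect the known terms of each column as K = Σ(ρt)_known − 3.341 × (depth of known layers): K_1 = 0 − 3.341×0 = 0; K_2 = 20.156205 − 3.341×(0.4479 + 10.325) = −15.8360539.
Balance: K_1 − x×(3.341 − 2.719) = K_2, so x = (K_1 − K_2)/(3.341 − 2.719) = 15.8361/0.622 = 25.5 km.

25.5 km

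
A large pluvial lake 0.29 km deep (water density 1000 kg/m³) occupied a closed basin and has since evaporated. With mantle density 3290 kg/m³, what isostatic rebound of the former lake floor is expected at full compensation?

0.0881 km

u = d ρ_w/ρ_m = 0.29 km × 1000/3290 = 0.0881 km.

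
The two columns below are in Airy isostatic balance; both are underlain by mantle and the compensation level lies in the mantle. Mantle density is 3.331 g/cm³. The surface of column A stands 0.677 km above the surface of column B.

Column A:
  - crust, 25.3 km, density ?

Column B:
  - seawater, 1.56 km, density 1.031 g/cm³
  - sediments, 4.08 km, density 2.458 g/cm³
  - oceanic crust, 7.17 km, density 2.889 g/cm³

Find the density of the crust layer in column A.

2.83 g/cm³

Take the compensation level at the base of the deeper column (depth z_c below the surface of column A) and equate Σ ρ_i t_i down to z_c; mantle fills any gap and the z_c terms cancel.
Column A: 25.3×ρ + (z_c − 25.3)×3.331
Column B: 0.677×0 + 1.56×1.031 + 4.08×2.458 + 7.17×2.889 + (z_c − 0.677 − 12.81)×3.331
The z_c×3.331 term appears on both sides and cancels. Collect the known terms of each column as K = Σ(ρt)_known − 3.331 × (depth of known layers): K_A = 0 − 3.331×25.3 = −84.2743; K_B = 32.35113 − 3.331×(0.677 + 12.81) = −12.574067.
Balance: K_A + 25.3×ρ = K_B, so ρ = (K_B − K_A)/25.3 = 71.7002/25.3 = 2.83 g/cm³.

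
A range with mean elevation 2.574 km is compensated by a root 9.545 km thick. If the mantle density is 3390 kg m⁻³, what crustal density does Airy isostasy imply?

2670 kg m⁻³

ρ_c h = (ρ_m − ρ_c) r → ρ_c (h + r) = ρ_m r → ρ_c = ρ_m r / (h + r).
ρ_c = 3390 × 9.545 km / (2.574 km + 9.545 km) = 2670 kg m⁻³.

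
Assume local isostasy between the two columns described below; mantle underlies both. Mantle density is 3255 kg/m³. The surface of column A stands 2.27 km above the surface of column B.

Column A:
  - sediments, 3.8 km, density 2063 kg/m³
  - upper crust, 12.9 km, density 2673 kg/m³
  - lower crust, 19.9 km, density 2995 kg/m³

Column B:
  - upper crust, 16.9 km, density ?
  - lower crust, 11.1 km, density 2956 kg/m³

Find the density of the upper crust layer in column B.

Take the compensation level at the base of the deeper column (depth z_c below the surface of column A) and equate Σ ρ_i t_i down to z_c; mantle fills any gap and the z_c terms cancel.
Column A: 3.8×2063 + 12.9×2673 + 19.9×2995 + (z_c − 36.6)×3255
Column B: 2.27×0 + 16.9×ρ + 11.1×2956 + (z_c − 2.27 − 28)×3255
The z_c×3255 term appears on both sides and cancels. Collect the known terms of each column as K = Σ(ρt)_known − 3255 × (depth of known layers): K_A = 101921.6 − 3255×36.6 = −17211.4; K_B = 32811.6 − 3255×(2.27 + 28) = −65717.25.
Balance: K_A = K_B + 16.9×ρ, so ρ = (K_A − K_B)/16.9 = 48505.8/16.9 = 2870 kg/m³.

2870 kg/m³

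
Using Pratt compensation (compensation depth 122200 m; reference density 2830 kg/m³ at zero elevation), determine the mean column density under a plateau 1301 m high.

2800 kg/m³

Pratt balance: ρ_ref D = ρ (D + h).
ρ = ρ_ref D/(D + h) = 2830 × 122200 m/(122200 m + 1301 m) = 2800 kg/m³.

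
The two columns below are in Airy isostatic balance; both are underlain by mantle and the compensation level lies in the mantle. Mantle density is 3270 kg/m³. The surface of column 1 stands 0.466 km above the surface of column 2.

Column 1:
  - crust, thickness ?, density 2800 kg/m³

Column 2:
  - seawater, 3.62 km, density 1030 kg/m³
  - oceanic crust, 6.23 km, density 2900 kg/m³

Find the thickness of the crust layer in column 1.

25.4 km

Take the compensation level at the base of the deeper column (depth z_c below the surface of column 1) and equate Σ ρ_i t_i down to z_c; mantle fills any gap and the z_c terms cancel.
Column 1: x×2800 + (z_c − 0 − x)×3270
Column 2: 0.466×0 + 3.62×1030 + 6.23×2900 + (z_c − 0.466 − 9.85)×3270
The z_c×3270 term appears on both sides and cancels. Collect the known terms of each column as K = Σ(ρt)_known − 3270 × (depth of known layers): K_1 = 0 − 3270×0 = 0; K_2 = 21795.6 − 3270×(0.466 + 9.85) = −11937.72.
Balance: K_1 − x×(3270 − 2800) = K_2, so x = (K_1 − K_2)/(3270 − 2800) = 11937.7/470 = 25.4 km.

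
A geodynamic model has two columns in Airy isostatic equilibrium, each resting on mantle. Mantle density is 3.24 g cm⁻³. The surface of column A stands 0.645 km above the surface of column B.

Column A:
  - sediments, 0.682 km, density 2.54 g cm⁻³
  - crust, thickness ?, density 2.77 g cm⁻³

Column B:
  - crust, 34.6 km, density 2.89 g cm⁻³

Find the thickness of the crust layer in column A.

29.2 km

Take the compensation level at the base of the deeper column (depth z_c below the surface of column A) and equate Σ ρ_i t_i down to z_c; mantle fills any gap and the z_c terms cancel.
Column A: 0.682×2.54 + x×2.77 + (z_c − 0.682 − x)×3.24
Column B: 0.645×0 + 34.6×2.89 + (z_c − 0.645 − 34.6)×3.24
The z_c×3.24 term appears on both sides and cancels. Collect the known terms of each column as K = Σ(ρt)_known − 3.24 × (depth of known layers): K_A = 1.73228 − 3.24×0.682 = −0.4774; K_B = 99.994 − 3.24×(0.645 + 34.6) = −14.1998.
Balance: K_A − x×(3.24 − 2.77) = K_B, so x = (K_A − K_B)/(3.24 − 2.77) = 13.7224/0.47 = 29.2 km.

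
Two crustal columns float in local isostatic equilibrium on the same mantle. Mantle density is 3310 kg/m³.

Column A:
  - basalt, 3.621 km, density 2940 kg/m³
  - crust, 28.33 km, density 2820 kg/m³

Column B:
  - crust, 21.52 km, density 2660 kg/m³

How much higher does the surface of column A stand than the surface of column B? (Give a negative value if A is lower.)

0.373 km

For any compensation level in the mantle, the mantle terms cancel and isostasy reduces to e = (Σt_A − Σt_B) − (Σ(ρt)_A − Σ(ρt)_B) / ρ_m.
Σt_A = 31.951 km; Σt_B = 21.52 km; Σ(ρt)_A = 90536.34; Σ(ρt)_B = 57243.2 (in km·kg/m³).
e = (31.951 − 21.52) − (90536.34 − 57243.2) / 3310 = 0.373 km.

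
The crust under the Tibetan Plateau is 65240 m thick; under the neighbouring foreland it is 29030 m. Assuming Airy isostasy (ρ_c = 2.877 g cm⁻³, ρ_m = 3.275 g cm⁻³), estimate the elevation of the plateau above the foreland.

Excess crust Δ = 65240 m − 29030 m = 36210 m, split between elevation h and root r with h + r = Δ.
Airy balance ρ_c h = (ρ_m − ρ_c) r gives r = h ρ_c/(ρ_m − ρ_c), so h (1 + ρ_c/(ρ_m − ρ_c)) = Δ, i.e. h = Δ (ρ_m − ρ_c)/ρ_m.
h = 36210 m × 0.398/3.275 = 4400 m.

4400 m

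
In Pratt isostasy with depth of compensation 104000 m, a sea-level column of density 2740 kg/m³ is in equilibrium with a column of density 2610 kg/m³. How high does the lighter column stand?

ρ_ref D = ρ (D + h) → h = D (ρ_ref − ρ)/ρ.
h = 104000 m × (2740 − 2610)/2610 = 5180 m.

5180 m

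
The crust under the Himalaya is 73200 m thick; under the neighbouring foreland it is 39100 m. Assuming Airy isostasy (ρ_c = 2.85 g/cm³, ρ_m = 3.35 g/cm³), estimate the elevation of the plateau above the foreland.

Excess crust Δ = 73200 m − 39100 m = 34100 m, split between elevation h and root r with h + r = Δ.
Airy balance ρ_c h = (ρ_m − ρ_c) r gives r = h ρ_c/(ρ_m − ρ_c), so h (1 + ρ_c/(ρ_m − ρ_c)) = Δ, i.e. h = Δ (ρ_m − ρ_c)/ρ_m.
h = 34100 m × 0.5/3.35 = 5090 m.

5090 m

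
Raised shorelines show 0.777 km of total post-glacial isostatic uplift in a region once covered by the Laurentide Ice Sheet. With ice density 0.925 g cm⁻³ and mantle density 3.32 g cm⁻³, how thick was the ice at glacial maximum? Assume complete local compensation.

2.79 km

u = t ρ_ice/ρ_m → t = u ρ_m/ρ_ice = 0.777 km × 3.32/0.925 = 2.79 km.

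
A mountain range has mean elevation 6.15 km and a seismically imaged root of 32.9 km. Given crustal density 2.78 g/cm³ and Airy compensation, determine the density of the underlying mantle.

3.3 g/cm³

Airy balance: ρ_c h = (ρ_m − ρ_c) r → ρ_m = ρ_c (1 + h/r).
ρ_m = 2.78 × (1 + 6.15 km/32.9 km) = 3.3 g/cm³.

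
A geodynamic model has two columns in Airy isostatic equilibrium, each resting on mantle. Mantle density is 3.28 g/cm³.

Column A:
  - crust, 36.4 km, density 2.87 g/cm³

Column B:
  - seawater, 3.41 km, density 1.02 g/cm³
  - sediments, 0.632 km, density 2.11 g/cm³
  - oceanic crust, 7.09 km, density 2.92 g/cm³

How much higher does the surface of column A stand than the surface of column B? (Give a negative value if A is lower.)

For any compensation level in the mantle, the mantle terms cancel and isostasy reduces to e = (Σt_A − Σt_B) − (Σ(ρt)_A − Σ(ρt)_B) / ρ_m.
Σt_A = 36.4 km; Σt_B = 11.132 km; Σ(ρt)_A = 104.468; Σ(ρt)_B = 25.51452 (in km·g/cm³).
e = (36.4 − 11.132) − (104.468 − 25.51452) / 3.28 = 1.2 km.

1.2 km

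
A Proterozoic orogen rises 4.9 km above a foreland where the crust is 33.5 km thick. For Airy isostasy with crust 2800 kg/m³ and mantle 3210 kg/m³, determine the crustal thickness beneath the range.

Root depth r = h ρ_c / (ρ_m − ρ_c) = 4.9 km × 2800 / 410 = 33.46 km.
Total thickness = T + h + r = 33.5 km + 4.9 km + 33.46 km = 71.9 km.

71.9 km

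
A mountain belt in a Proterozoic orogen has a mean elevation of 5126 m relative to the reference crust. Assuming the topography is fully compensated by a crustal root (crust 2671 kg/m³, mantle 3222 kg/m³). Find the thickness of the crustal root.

By Archimedes' principle applied to the lithosphere: the weight of the topography is balanced by the buoyancy of the root, ρ_c h = (ρ_m − ρ_c) r.
r = h · ρ_c / (ρ_m − ρ_c) = 5126 m × 2671 / (3222 − 2671) = 24800 m.

24800 m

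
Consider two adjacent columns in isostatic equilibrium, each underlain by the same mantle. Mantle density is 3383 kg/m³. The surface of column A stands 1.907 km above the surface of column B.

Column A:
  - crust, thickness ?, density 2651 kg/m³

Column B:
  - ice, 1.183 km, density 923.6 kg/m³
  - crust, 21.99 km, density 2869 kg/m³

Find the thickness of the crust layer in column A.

Take the compensation level at the base of the deeper column (depth z_c below the surface of column A) and equate Σ ρ_i t_i down to z_c; mantle fills any gap and the z_c terms cancel.
Column A: x×2651 + (z_c − 0 − x)×3383
Column B: 1.907×0 + 1.183×923.6 + 21.99×2869 + (z_c − 1.907 − 23.173)×3383
The z_c×3383 term appears on both sides and cancels. Collect the known terms of each column as K = Σ(ρt)_known − 3383 × (depth of known layers): K_A = 0 − 3383×0 = 0; K_B = 64181.9288 − 3383×(1.907 + 23.173) = −20663.7112.
Balance: K_A − x×(3383 − 2651) = K_B, so x = (K_A − K_B)/(3383 − 2651) = 20663.7/732 = 28.2 km.

28.2 km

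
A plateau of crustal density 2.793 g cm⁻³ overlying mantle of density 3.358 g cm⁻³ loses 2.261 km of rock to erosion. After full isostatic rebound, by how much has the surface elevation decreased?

0.38 km

Rebound u = e ρ_c/ρ_m = 2.261 km × 2.793/3.358 = 1.881 km.
Net surface drop = e − u = 2.261 km − 1.881 km = e (ρ_m − ρ_c)/ρ_m = 0.38 km.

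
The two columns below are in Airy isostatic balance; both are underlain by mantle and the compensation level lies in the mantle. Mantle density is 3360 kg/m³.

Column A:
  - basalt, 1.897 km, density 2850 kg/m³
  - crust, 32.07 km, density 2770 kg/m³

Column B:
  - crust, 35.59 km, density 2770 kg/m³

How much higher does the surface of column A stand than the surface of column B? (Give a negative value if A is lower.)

For any compensation level in the mantle, the mantle terms cancel and isostasy reduces to e = (Σt_A − Σt_B) − (Σ(ρt)_A − Σ(ρt)_B) / ρ_m.
Σt_A = 33.967 km; Σt_B = 35.59 km; Σ(ρt)_A = 94240.35; Σ(ρt)_B = 98584.3 (in km·kg/m³).
e = (33.967 − 35.59) − (94240.35 − 98584.3) / 3360 = −0.33 km.

−0.33 km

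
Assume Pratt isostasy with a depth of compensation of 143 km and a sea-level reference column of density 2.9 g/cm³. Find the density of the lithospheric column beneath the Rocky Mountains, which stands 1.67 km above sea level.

Pratt balance: ρ_ref D = ρ (D + h).
ρ = ρ_ref D/(D + h) = 2.9 × 143 km/(143 km + 1.67 km) = 2.87 g/cm³.

2.87 g/cm³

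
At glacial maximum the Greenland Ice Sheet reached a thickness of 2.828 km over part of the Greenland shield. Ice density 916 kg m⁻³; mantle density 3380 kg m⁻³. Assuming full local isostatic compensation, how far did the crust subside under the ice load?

In Airy isostatic equilibrium: the ice load ρ_ice t is balanced by mantle displaced below, ρ_m s.
s = t ρ_ice / ρ_m = 2.828 km × 916/3380 = 0.766 km.

0.766 km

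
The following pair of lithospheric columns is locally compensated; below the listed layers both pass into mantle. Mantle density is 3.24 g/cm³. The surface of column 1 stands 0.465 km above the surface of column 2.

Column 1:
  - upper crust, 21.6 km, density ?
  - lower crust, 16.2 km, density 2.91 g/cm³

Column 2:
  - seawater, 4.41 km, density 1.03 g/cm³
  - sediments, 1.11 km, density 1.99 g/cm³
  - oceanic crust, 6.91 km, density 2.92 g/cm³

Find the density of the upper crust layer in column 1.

2.8 g/cm³

Take the compensation level at the base of the deeper column (depth z_c below the surface of column 1) and equate Σ ρ_i t_i down to z_c; mantle fills any gap and the z_c terms cancel.
Column 1: 21.6×ρ + 16.2×2.91 + (z_c − 37.8)×3.24
Column 2: 0.465×0 + 4.41×1.03 + 1.11×1.99 + 6.91×2.92 + (z_c − 0.465 − 12.43)×3.24
The z_c×3.24 term appears on both sides and cancels. Collect the known terms of each column as K = Σ(ρt)_known − 3.24 × (depth of known layers): K_1 = 47.142 − 3.24×37.8 = −75.33; K_2 = 26.9284 − 3.24×(0.465 + 12.43) = −14.8514.
Balance: K_1 + 21.6×ρ = K_2, so ρ = (K_2 − K_1)/21.6 = 60.4786/21.6 = 2.8 g/cm³.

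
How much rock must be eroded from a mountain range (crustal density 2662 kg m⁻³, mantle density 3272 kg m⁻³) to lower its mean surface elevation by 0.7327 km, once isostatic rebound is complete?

3.93 km

Net drop Δ = e − u = e − e ρ_c/ρ_m = e (ρ_m − ρ_c)/ρ_m.
e = Δ ρ_m/(ρ_m − ρ_c) = 0.7327 km × 3272/610 = 3.93 km.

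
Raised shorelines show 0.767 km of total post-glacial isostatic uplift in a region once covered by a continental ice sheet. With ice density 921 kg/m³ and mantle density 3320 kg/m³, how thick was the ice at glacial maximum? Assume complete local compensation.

u = t ρ_ice/ρ_m → t = u ρ_m/ρ_ice = 0.767 km × 3320/921 = 2.76 km.

2.76 km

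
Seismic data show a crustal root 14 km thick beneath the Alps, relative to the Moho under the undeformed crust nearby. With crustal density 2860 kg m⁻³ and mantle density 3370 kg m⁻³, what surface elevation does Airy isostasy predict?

By Archimedes' principle applied to the lithosphere: ρ_c h = (ρ_m − ρ_c) r.
h = r (ρ_m − ρ_c) / ρ_c = 14 km × (3370 − 2860) / 2860 = 2.5 km.

2.5 km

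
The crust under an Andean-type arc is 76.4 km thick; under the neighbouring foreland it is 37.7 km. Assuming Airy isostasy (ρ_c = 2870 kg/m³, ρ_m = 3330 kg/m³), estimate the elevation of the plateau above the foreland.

Excess crust Δ = 76.4 km − 37.7 km = 38.7 km, split between elevation h and root r with h + r = Δ.
Airy balance ρ_c h = (ρ_m − ρ_c) r gives r = h ρ_c/(ρ_m − ρ_c), so h (1 + ρ_c/(ρ_m − ρ_c)) = Δ, i.e. h = Δ (ρ_m − ρ_c)/ρ_m.
h = 38.7 km × 460/3330 = 5.35 km.

5.35 km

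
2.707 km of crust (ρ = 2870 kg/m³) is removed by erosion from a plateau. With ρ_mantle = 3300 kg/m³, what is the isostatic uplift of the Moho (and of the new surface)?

2.35 km

Unloading: uplift u = e ρ_c/ρ_m = 2.707 km × 2870/3300 = 2.35 km.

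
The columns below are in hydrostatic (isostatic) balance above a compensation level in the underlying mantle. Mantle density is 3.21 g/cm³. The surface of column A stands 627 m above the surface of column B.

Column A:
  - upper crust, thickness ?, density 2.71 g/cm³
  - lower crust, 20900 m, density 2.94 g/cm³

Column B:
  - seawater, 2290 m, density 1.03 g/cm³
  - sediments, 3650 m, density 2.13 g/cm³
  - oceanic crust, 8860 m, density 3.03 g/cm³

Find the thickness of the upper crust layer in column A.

Take the compensation level at the base of the deeper column (depth z_c below the surface of column A) and equate Σ ρ_i t_i down to z_c; mantle fills any gap and the z_c terms cancel.
Column A: x×2.71 + 20900×2.94 + (z_c − 20900 − x)×3.21
Column B: 627×0 + 2290×1.03 + 3650×2.13 + 8860×3.03 + (z_c − 627 − 14800)×3.21
The z_c×3.21 term appears on both sides and cancels. Collect the known terms of each column as K = Σ(ρt)_known − 3.21 × (depth of known layers): K_A = 61446 − 3.21×20900 = −5643; K_B = 36979 − 3.21×(627 + 14800) = −12541.67.
Balance: K_A − x×(3.21 − 2.71) = K_B, so x = (K_A − K_B)/(3.21 − 2.71) = 6898.67/0.5 = 13800 m.

13800 m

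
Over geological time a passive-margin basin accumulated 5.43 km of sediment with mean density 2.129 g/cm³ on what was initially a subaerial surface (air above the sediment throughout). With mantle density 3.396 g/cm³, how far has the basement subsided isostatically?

Subaerial load: s = t ρ_sed / ρ_m = 5.43 km × 2.129/3.396 = 3.4 km.

3.4 km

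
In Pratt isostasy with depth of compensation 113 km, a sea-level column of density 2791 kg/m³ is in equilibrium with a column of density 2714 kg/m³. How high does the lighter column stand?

3.21 km

ρ_ref D = ρ (D + h) → h = D (ρ_ref − ρ)/ρ.
h = 113 km × (2791 − 2714)/2714 = 3.21 km.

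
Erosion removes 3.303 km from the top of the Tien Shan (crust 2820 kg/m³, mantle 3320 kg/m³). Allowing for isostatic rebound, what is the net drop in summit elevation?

Rebound u = e ρ_c/ρ_m = 3.303 km × 2820/3320 = 2.806 km.
Net surface drop = e − u = 3.303 km − 2.806 km = e (ρ_m − ρ_c)/ρ_m = 0.497 km.

0.497 km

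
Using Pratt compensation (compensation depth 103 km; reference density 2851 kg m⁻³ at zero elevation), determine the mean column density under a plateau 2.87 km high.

Pratt balance: ρ_ref D = ρ (D + h).
ρ = ρ_ref D/(D + h) = 2851 × 103 km/(103 km + 2.87 km) = 2770 kg m⁻³.

2770 kg m⁻³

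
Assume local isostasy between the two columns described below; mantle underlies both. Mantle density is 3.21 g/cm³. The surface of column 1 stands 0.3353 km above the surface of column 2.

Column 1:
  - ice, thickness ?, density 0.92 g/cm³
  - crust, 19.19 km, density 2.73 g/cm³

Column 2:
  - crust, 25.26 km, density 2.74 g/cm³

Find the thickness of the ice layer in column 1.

Take the compensation level at the base of the deeper column (depth z_c below the surface of column 1) and equate Σ ρ_i t_i down to z_c; mantle fills any gap and the z_c terms cancel.
Column 1: x×0.92 + 19.19×2.73 + (z_c − 19.19 − x)×3.21
Column 2: 0.3353×0 + 25.26×2.74 + (z_c − 0.3353 − 25.26)×3.21
The z_c×3.21 term appears on both sides and cancels. Collect the known terms of each column as K = Σ(ρt)_known − 3.21 × (depth of known layers): K_1 = 52.3887 − 3.21×19.19 = −9.2112; K_2 = 69.2124 − 3.21×(0.3353 + 25.26) = −12.948513.
Balance: K_1 − x×(3.21 − 0.92) = K_2, so x = (K_1 − K_2)/(3.21 − 0.92) = 3.73731/2.29 = 1.63 km.

1.63 km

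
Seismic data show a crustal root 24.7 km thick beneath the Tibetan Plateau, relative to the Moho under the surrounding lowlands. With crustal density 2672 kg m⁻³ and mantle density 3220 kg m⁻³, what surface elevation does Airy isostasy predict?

Balancing pressure at the compensation depth: ρ_c h = (ρ_m − ρ_c) r.
h = r (ρ_m − ρ_c) / ρ_c = 24.7 km × (3220 − 2672) / 2672 = 5.07 km.

5.07 km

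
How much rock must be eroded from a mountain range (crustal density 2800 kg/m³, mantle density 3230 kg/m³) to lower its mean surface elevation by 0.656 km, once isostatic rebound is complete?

Net drop Δ = e − u = e − e ρ_c/ρ_m = e (ρ_m − ρ_c)/ρ_m.
e = Δ ρ_m/(ρ_m − ρ_c) = 0.656 km × 3230/430 = 4.93 km.

4.93 km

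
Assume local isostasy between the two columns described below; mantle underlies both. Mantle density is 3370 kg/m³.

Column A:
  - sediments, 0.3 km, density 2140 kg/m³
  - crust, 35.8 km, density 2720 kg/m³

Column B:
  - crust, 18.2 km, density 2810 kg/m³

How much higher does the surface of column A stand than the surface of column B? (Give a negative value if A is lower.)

For any compensation level in the mantle, the mantle terms cancel and isostasy reduces to e = (Σt_A − Σt_B) − (Σ(ρt)_A − Σ(ρt)_B) / ρ_m.
Σt_A = 36.1 km; Σt_B = 18.2 km; Σ(ρt)_A = 98018; Σ(ρt)_B = 51142 (in km·kg/m³).
e = (36.1 − 18.2) − (98018 − 51142) / 3370 = 3.99 km.

3.99 km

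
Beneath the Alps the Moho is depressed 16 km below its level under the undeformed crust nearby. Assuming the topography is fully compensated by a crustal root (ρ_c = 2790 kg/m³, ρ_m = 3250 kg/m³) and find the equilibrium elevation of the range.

By Archimedes' principle applied to the lithosphere: ρ_c h = (ρ_m − ρ_c) r.
h = r (ρ_m − ρ_c) / ρ_c = 16 km × (3250 − 2790) / 2790 = 2.64 km.

2.64 km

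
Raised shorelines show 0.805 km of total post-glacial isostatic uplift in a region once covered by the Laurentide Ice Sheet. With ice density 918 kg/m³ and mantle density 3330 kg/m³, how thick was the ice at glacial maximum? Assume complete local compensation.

u = t ρ_ice/ρ_m → t = u ρ_m/ρ_ice = 0.805 km × 3330/918 = 2.92 km.

2.92 km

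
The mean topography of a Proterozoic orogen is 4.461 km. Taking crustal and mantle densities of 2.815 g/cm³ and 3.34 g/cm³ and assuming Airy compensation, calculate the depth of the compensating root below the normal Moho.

Equating mass per unit area of the two columns: the weight of the topography is balanced by the buoyancy of the root, ρ_c h = (ρ_m − ρ_c) r.
r = h · ρ_c / (ρ_m − ρ_c) = 4.461 km × 2.815 / (3.34 − 2.815) = 23.9 km.

23.9 km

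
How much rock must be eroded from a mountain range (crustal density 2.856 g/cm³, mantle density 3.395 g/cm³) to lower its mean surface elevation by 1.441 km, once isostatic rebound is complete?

9.08 km

Net drop Δ = e − u = e − e ρ_c/ρ_m = e (ρ_m − ρ_c)/ρ_m.
e = Δ ρ_m/(ρ_m − ρ_c) = 1.441 km × 3.395/0.539 = 9.08 km.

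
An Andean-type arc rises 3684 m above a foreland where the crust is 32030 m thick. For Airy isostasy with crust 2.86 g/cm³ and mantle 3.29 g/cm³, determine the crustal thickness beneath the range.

Root depth r = h ρ_c / (ρ_m − ρ_c) = 3684 m × 2.86 / 0.43 = 24500 m.
Total thickness = T + h + r = 32030 m + 3684 m + 24500 m = 60200 m.

60200 m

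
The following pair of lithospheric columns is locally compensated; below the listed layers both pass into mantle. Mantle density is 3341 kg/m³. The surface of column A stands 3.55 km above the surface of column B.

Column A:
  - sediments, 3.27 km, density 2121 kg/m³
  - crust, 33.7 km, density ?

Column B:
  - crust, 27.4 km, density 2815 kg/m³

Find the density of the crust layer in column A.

2680 kg/m³

Take the compensation level at the base of the deeper column (depth z_c below the surface of column A) and equate Σ ρ_i t_i down to z_c; mantle fills any gap and the z_c terms cancel.
Column A: 3.27×2121 + 33.7×ρ + (z_c − 36.97)×3341
Column B: 3.55×0 + 27.4×2815 + (z_c − 3.55 − 27.4)×3341
The z_c×3341 term appears on both sides and cancels. Collect the known terms of each column as K = Σ(ρt)_known − 3341 × (depth of known layers): K_A = 6935.67 − 3341×36.97 = −116581.1; K_B = 77131 − 3341×(3.55 + 27.4) = −26272.95.
Balance: K_A + 33.7×ρ = K_B, so ρ = (K_B − K_A)/33.7 = 90308.2/33.7 = 2680 kg/m³.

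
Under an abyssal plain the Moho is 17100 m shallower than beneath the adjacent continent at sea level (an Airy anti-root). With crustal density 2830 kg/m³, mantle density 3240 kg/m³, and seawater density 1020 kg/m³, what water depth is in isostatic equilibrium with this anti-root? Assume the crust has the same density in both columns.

Replacing a thickness d of crust by seawater at the top must be balanced by replacing crust with mantle at the base: d (ρ_c − ρ_w) = a (ρ_m − ρ_c).
d = a (ρ_m − ρ_c)/(ρ_c − ρ_w) = 17100 m × 410/1810 = 3870 m.

3870 m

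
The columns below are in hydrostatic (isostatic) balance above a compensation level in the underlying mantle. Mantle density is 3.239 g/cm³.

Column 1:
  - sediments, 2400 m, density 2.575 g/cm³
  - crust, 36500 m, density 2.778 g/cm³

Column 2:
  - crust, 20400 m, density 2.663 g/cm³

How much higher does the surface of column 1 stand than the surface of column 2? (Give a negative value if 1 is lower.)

For any compensation level in the mantle, the mantle terms cancel and isostasy reduces to e = (Σt_1 − Σt_2) − (Σ(ρt)_1 − Σ(ρt)_2) / ρ_m.
Σt_1 = 38900 m; Σt_2 = 20400 m; Σ(ρt)_1 = 107577; Σ(ρt)_2 = 54325.2 (in m·g/cm³).
e = (38900 − 20400) − (107577 − 54325.2) / 3.239 = 2060 m.

2060 m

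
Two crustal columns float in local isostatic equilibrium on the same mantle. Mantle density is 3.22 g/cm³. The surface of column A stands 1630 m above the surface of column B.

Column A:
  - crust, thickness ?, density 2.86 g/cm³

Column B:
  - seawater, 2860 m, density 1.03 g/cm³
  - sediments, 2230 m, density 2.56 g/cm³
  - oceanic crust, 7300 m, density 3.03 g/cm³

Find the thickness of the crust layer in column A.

Take the compensation level at the base of the deeper column (depth z_c below the surface of column A) and equate Σ ρ_i t_i down to z_c; mantle fills any gap and the z_c terms cancel.
Column A: x×2.86 + (z_c − 0 − x)×3.22
Column B: 1630×0 + 2860×1.03 + 2230×2.56 + 7300×3.03 + (z_c − 1630 − 12390)×3.22
The z_c×3.22 term appears on both sides and cancels. Collect the known terms of each column as K = Σ(ρt)_known − 3.22 × (depth of known layers): K_A = 0 − 3.22×0 = 0; K_B = 30773.6 − 3.22×(1630 + 12390) = −14370.8.
Balance: K_A − x×(3.22 − 2.86) = K_B, so x = (K_A − K_B)/(3.22 − 2.86) = 14370.8/0.36 = 39900 m.

39900 m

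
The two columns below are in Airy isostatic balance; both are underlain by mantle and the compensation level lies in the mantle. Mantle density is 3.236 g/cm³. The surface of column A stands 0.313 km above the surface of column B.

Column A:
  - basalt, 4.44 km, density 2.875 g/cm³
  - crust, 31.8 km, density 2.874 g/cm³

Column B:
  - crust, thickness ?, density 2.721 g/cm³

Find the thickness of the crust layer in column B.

23.5 km

Take the compensation level at the base of the deeper column (depth z_c below the surface of column A) and equate Σ ρ_i t_i down to z_c; mantle fills any gap and the z_c terms cancel.
Column A: 4.44×2.875 + 31.8×2.874 + (z_c − 36.24)×3.236
Column B: 0.313×0 + x×2.721 + (z_c − 0.313 − 0 − x)×3.236
The z_c×3.236 term appears on both sides and cancels. Collect the known terms of each column as K = Σ(ρt)_known − 3.236 × (depth of known layers): K_A = 104.1582 − 3.236×36.24 = −13.11444; K_B = 0 − 3.236×(0.313 + 0) = −1.012868.
Balance: K_A = K_B − x×(3.236 − 2.721), so x = (K_B − K_A)/(3.236 − 2.721) = 12.1016/0.515 = 23.5 km.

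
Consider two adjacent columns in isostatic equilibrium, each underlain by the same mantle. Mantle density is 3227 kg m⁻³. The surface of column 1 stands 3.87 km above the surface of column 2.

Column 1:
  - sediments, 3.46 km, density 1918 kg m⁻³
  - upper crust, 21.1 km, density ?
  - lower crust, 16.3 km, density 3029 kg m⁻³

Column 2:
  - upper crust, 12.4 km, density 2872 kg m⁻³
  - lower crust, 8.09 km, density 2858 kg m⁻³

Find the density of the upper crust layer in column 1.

2650 kg m⁻³

Take the compensation level at the base of the deeper column (depth z_c below the surface of column 1) and equate Σ ρ_i t_i down to z_c; mantle fills any gap and the z_c terms cancel.
Column 1: 3.46×1918 + 21.1×ρ + 16.3×3029 + (z_c − 40.86)×3227
Column 2: 3.87×0 + 12.4×2872 + 8.09×2858 + (z_c − 3.87 − 20.49)×3227
The z_c×3227 term appears on both sides and cancels. Collect the known terms of each column as K = Σ(ρt)_known − 3227 × (depth of known layers): K_1 = 56008.98 − 3227×40.86 = −75846.24; K_2 = 58734.02 − 3227×(3.87 + 20.49) = −19875.7.
Balance: K_1 + 21.1×ρ = K_2, so ρ = (K_2 − K_1)/21.1 = 55970.5/21.1 = 2650 kg m⁻³.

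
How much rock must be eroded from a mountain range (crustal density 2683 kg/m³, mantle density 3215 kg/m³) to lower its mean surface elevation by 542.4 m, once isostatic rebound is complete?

Net drop Δ = e − u = e − e ρ_c/ρ_m = e (ρ_m − ρ_c)/ρ_m.
e = Δ ρ_m/(ρ_m − ρ_c) = 542.4 m × 3215/532 = 3280 m.

3280 m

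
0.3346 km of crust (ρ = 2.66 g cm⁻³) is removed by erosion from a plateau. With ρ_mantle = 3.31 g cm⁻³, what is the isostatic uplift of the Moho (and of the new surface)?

Unloading: uplift u = e ρ_c/ρ_m = 0.3346 km × 2.66/3.31 = 0.269 km.

0.269 km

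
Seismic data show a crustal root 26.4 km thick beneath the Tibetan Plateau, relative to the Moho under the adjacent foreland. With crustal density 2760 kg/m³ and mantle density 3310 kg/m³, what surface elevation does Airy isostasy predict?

5.26 km

By Archimedes' principle applied to the lithosphere: ρ_c h = (ρ_m − ρ_c) r.
h = r (ρ_m − ρ_c) / ρ_c = 26.4 km × (3310 − 2760) / 2760 = 5.26 km.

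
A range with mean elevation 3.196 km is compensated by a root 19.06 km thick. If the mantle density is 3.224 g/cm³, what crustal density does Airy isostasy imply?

2.76 g/cm³

ρ_c h = (ρ_m − ρ_c) r → ρ_c (h + r) = ρ_m r → ρ_c = ρ_m r / (h + r).
ρ_c = 3.224 × 19.06 km / (3.196 km + 19.06 km) = 2.76 g/cm³.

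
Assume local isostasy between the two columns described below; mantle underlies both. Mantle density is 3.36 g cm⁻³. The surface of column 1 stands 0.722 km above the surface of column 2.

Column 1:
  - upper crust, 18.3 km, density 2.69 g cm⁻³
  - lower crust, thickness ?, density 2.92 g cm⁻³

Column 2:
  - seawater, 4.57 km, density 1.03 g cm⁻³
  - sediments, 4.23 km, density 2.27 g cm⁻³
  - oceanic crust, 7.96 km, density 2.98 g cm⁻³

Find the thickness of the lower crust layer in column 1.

Take the compensation level at the base of the deeper column (depth z_c below the surface of column 1) and equate Σ ρ_i t_i down to z_c; mantle fills any gap and the z_c terms cancel.
Column 1: 18.3×2.69 + x×2.92 + (z_c − 18.3 − x)×3.36
Column 2: 0.722×0 + 4.57×1.03 + 4.23×2.27 + 7.96×2.98 + (z_c − 0.722 − 16.76)×3.36
The z_c×3.36 term appears on both sides and cancels. Collect the known terms of each column as K = Σ(ρt)_known − 3.36 × (depth of known layers): K_1 = 49.227 − 3.36×18.3 = −12.261; K_2 = 38.03 − 3.36×(0.722 + 16.76) = −20.70952.
Balance: K_1 − x×(3.36 − 2.92) = K_2, so x = (K_1 − K_2)/(3.36 − 2.92) = 8.44852/0.44 = 19.2 km.

19.2 km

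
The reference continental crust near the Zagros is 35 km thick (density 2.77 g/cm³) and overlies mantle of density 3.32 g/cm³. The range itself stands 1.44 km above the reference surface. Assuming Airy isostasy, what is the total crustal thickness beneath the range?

Root depth r = h ρ_c / (ρ_m − ρ_c) = 1.44 km × 2.77 / 0.55 = 7.252 km.
Total thickness = T + h + r = 35 km + 1.44 km + 7.252 km = 43.7 km.

43.7 km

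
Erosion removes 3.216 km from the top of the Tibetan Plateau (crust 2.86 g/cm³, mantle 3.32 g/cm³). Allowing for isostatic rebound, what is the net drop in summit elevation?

0.446 km

Rebound u = e ρ_c/ρ_m = 3.216 km × 2.86/3.32 = 2.77 km.
Net surface drop = e − u = 3.216 km − 2.77 km = e (ρ_m − ρ_c)/ρ_m = 0.446 km.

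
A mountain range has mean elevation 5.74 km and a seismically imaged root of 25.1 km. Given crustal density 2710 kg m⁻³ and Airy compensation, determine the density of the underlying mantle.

3330 kg m⁻³

Airy balance: ρ_c h = (ρ_m − ρ_c) r → ρ_m = ρ_c (1 + h/r).
ρ_m = 2710 × (1 + 5.74 km/25.1 km) = 3330 kg m⁻³.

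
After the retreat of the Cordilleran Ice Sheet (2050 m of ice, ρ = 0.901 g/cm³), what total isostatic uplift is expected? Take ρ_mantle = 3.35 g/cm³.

Removing the load lets mantle flow back in; uplift u satisfies ρ_ice t = ρ_m u.
u = t ρ_ice/ρ_m = 2050 m × 0.901/3.35 = 551 m.

551 m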